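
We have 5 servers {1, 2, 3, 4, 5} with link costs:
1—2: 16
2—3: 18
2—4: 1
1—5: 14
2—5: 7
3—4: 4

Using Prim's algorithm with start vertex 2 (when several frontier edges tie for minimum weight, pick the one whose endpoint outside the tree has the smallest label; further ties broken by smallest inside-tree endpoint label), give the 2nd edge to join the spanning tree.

3-4

Prim's algorithm from 2:
Step 1: cheapest edge leaving the tree is 2—4 (1); add 4.
Step 2: cheapest edge leaving the tree is 3—4 (4); add 3.
Step 3: cheapest edge leaving the tree is 2—5 (7); add 5.
Step 4: cheapest edge leaving the tree is 1—5 (14); add 1.
The 2nd edge added is 3—4.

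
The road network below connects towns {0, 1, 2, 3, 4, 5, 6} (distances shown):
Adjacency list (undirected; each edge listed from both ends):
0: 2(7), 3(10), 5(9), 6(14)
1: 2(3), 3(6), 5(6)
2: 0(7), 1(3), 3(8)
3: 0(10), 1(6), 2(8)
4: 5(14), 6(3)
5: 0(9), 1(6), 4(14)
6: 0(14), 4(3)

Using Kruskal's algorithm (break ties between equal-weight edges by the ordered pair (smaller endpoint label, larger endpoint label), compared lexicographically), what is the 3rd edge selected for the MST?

Kruskal's algorithm — process edges by increasing weight (ties by edge label):
1–2 (3): add — endpoints in different components.
4–6 (3): add — endpoints in different components.
1–3 (6): add — endpoints in different components.
1–5 (6): add — endpoints in different components.
0–2 (7): add — endpoints in different components.
2–3 (8): skip — 2 and 3 already connected.
0–5 (9): skip — 0 and 5 already connected.
0–3 (10): skip — 0 and 3 already connected.
0–6 (14): add — endpoints in different components.
The 3rd edge added is 1–3.

1-3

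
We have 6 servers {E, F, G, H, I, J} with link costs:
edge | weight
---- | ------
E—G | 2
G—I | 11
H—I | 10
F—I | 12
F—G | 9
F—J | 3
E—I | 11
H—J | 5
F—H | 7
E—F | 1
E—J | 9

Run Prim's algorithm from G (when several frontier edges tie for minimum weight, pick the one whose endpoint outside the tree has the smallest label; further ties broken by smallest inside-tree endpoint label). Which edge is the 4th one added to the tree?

H-J

Prim's algorithm from G:
Step 1: cheapest edge leaving the tree is E—G (2); add E.
Step 2: cheapest edge leaving the tree is E—F (1); add F.
Step 3: cheapest edge leaving the tree is F—J (3); add J.
Step 4: cheapest edge leaving the tree is H—J (5); add H.
Step 5: cheapest edge leaving the tree is H—I (10); add I.
The 4th edge added is H—J.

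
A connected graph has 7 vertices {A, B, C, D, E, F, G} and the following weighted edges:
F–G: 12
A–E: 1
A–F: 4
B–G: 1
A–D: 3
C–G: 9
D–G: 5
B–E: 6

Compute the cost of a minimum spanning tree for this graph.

23

Kruskal: consider edges lightest-first.
A–E (1): add. Components now {A,E} {B} {C} {D} {F} {G}
B–G (1): add. Components now {A,E} {B,G} {C} {D} {F}
A–D (3): add. Components now {A,D,E} {B,G} {C} {F}
A–F (4): add. Components now {A,D,E,F} {B,G} {C}
D–G (5): add. Components now {A,B,D,E,F,G} {C}
B–E (6): skip — B and E already connected.
C–G (9): add. Components now {A,B,C,D,E,F,G}
MST edges: A–E, B–G, A–D, A–F, D–G, C–G; total weight 1+1+3+4+5+9 = 23.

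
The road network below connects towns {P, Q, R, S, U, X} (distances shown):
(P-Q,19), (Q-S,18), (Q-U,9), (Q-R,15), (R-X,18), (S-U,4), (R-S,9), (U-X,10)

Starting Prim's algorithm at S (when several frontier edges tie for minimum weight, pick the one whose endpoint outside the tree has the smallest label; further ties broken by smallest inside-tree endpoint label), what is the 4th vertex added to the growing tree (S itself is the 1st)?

R

Prim's algorithm from S:
Step 1: frontier [S-U 4, R-S 9, Q-S 18] → take S-U (4); add U.
Step 2: frontier [R-S 9, Q-S 18, Q-U 9, U-X 10] → take Q-U (9); add Q.
Step 3: frontier [Q-R 15, P-Q 19, R-S 9, U-X 10] → take R-S (9); add R.
Step 4: frontier [P-Q 19, R-X 18, U-X 10] → take U-X (10); add X.
Step 5: frontier [P-Q 19] → take P-Q (19); add P.
Vertex order: S, U, Q, R, X, P. The 4th vertex is R.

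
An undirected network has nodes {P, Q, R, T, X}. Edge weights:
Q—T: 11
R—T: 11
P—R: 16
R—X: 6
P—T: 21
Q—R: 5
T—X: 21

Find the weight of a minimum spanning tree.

Sort edges by weight, then run Kruskal:
Q—R (5): add. Components now {Q,R} {X} {P} {T}
R—X (6): add. Components now {Q,R,X} {P} {T}
Q—T (11): add. Components now {Q,R,T,X} {P}
R—T (11): skip — R and T already connected.
P—R (16): add. Components now {P,Q,R,T,X}
MST edges: Q—R, R—X, Q—T, P—R; total weight 5+6+11+16 = 38.

38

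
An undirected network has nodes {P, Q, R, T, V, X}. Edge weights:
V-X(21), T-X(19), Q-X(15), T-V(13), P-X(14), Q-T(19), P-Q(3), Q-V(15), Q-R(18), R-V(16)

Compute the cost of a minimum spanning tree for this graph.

Sort edges by weight, then run Kruskal:
P-Q (3): add. Components now {R} {T} {V} {P,Q} {X}
T-V (13): add. Components now {R} {T,V} {P,Q} {X}
P-X (14): add. Components now {R} {T,V} {P,Q,X}
Q-V (15): add. Components now {R} {P,Q,T,V,X}
Q-X (15): skip — Q and X already connected.
R-V (16): add. Components now {P,Q,R,T,V,X}
MST edges: P-Q, T-V, P-X, Q-V, R-V; total weight 3+13+14+15+16 = 61.

61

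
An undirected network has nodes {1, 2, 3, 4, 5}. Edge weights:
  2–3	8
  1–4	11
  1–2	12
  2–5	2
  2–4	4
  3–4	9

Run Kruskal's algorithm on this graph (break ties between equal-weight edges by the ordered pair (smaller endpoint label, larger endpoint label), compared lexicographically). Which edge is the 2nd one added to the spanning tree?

Kruskal: consider edges lightest-first.
2–5 (2): add — endpoints in different components.
2–4 (4): add — endpoints in different components.
2–3 (8): add — endpoints in different components.
3–4 (9): skip — 3 and 4 already connected.
1–4 (11): add — endpoints in different components.
The 2nd edge added is 2–4.

2-4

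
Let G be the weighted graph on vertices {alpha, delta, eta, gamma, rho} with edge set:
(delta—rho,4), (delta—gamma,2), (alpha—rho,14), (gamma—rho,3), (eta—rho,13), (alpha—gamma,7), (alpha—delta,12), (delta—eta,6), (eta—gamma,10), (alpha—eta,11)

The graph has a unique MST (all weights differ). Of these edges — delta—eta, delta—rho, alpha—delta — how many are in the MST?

1

Kruskal's algorithm — process edges by increasing weight (ties by edge label):
delta—gamma (2): add. Components now {rho} {eta} {delta,gamma} {alpha}
gamma—rho (3): add. Components now {delta,gamma,rho} {eta} {alpha}
delta—rho (4): skip — rho and delta already connected.
delta—eta (6): add. Components now {delta,eta,gamma,rho} {alpha}
alpha—gamma (7): add. Components now {alpha,delta,eta,gamma,rho}
MST edge set: {delta—gamma, gamma—rho, delta—eta, alpha—gamma}.
Of the listed edges, {delta—eta} are in the MST → 1.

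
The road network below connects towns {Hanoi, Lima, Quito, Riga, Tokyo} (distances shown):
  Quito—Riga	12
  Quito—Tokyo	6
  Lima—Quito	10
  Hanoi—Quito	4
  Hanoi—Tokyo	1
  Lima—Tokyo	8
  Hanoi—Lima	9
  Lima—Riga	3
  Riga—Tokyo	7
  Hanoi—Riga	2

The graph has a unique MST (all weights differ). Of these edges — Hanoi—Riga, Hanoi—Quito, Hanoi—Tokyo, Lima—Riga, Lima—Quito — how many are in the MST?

Kruskal's algorithm — process edges by increasing weight (ties by edge label):
Hanoi—Tokyo (1): add — endpoints in different components.
Hanoi—Riga (2): add — endpoints in different components.
Lima—Riga (3): add — endpoints in different components.
Hanoi—Quito (4): add — endpoints in different components.
MST edge set: {Hanoi—Tokyo, Hanoi—Riga, Lima—Riga, Hanoi—Quito}.
Of the listed edges, {Hanoi—Riga, Hanoi—Quito, Hanoi—Tokyo, Lima—Riga} are in the MST → 4.

4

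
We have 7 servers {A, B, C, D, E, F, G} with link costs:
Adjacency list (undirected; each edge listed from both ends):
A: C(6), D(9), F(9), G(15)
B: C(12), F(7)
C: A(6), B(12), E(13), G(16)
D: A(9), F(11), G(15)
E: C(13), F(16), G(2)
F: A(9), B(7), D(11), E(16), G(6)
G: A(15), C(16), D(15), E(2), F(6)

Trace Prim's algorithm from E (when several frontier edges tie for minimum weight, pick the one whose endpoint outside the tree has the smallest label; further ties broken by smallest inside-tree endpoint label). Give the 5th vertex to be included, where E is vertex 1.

A

Grow the tree from E using Prim:
Step 1: cheapest edge leaving the tree is E-G (2); add G.
Step 2: cheapest edge leaving the tree is F-G (6); add F.
Step 3: cheapest edge leaving the tree is B-F (7); add B.
Step 4: cheapest edge leaving the tree is A-F (9); add A.
Step 5: cheapest edge leaving the tree is A-C (6); add C.
Step 6: cheapest edge leaving the tree is A-D (9); add D.
Vertex order: E, G, F, B, A, C, D. The 5th vertex is A.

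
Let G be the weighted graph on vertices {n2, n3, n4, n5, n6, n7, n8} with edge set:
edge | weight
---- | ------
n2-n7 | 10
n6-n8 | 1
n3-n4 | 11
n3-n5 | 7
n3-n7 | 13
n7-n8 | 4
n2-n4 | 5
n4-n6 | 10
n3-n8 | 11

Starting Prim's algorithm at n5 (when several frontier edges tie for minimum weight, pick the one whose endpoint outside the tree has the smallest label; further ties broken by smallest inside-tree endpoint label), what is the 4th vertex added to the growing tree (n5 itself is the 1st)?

Grow the tree from n5 using Prim:
Step 1: cheapest edge leaving the tree is n3-n5 (7); add n3.
Step 2: cheapest edge leaving the tree is n3-n4 (11); add n4.
Step 3: cheapest edge leaving the tree is n2-n4 (5); add n2.
Step 4: cheapest edge leaving the tree is n4-n6 (10); add n6.
Step 5: cheapest edge leaving the tree is n6-n8 (1); add n8.
Step 6: cheapest edge leaving the tree is n7-n8 (4); add n7.
Vertex order: n5, n3, n4, n2, n6, n8, n7. The 4th vertex is n2.

n2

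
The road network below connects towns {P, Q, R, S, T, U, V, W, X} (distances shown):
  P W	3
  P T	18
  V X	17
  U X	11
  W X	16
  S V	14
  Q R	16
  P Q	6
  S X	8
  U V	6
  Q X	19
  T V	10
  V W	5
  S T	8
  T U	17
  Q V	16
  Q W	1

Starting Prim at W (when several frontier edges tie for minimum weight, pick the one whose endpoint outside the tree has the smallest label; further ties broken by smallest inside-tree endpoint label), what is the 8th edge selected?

Prim's algorithm from W:
Step 1: cheapest edge leaving the tree is Q W (1); add Q.
Step 2: cheapest edge leaving the tree is P W (3); add P.
Step 3: cheapest edge leaving the tree is V W (5); add V.
Step 4: cheapest edge leaving the tree is U V (6); add U.
Step 5: cheapest edge leaving the tree is T V (10); add T.
Step 6: cheapest edge leaving the tree is S T (8); add S.
Step 7: cheapest edge leaving the tree is S X (8); add X.
Step 8: cheapest edge leaving the tree is Q R (16); add R.
The 8th edge added is Q R.

Q-R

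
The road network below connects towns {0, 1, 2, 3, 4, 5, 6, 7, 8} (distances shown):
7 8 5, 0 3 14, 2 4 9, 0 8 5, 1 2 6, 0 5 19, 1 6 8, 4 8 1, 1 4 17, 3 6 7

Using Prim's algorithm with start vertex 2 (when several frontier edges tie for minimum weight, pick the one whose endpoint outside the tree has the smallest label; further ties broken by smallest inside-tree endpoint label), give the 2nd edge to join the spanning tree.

1-6

Grow the tree from 2 using Prim:
Step 1: frontier [1 2 6, 2 4 9] → take 1 2 (6); add 1.
Step 2: frontier [1 6 8, 1 4 17, 2 4 9] → take 1 6 (8); add 6.
Step 3: frontier [1 4 17, 2 4 9, 3 6 7] → take 3 6 (7); add 3.
Step 4: frontier [1 4 17, 2 4 9, 0 3 14] → take 2 4 (9); add 4.
Step 5: frontier [0 3 14, 4 8 1] → take 4 8 (1); add 8.
Step 6: frontier [0 3 14, 0 8 5, 7 8 5] → take 0 8 (5); add 0.
Step 7: frontier [0 5 19, 7 8 5] → take 7 8 (5); add 7.
Step 8: frontier [0 5 19] → take 0 5 (19); add 5.
The 2nd edge added is 1 6.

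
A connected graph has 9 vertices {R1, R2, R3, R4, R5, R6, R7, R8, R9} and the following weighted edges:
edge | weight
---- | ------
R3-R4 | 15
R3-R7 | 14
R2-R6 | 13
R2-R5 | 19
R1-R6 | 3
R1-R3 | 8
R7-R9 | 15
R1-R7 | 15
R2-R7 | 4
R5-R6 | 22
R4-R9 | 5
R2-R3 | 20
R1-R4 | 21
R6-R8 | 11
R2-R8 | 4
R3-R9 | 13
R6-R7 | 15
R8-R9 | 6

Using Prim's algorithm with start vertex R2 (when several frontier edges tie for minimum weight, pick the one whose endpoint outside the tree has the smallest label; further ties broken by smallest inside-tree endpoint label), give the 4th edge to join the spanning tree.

Prim, starting at R2.
Step 1: cheapest edge leaving the tree is R2-R7 (4); add R7.
Step 2: cheapest edge leaving the tree is R2-R8 (4); add R8.
Step 3: cheapest edge leaving the tree is R8-R9 (6); add R9.
Step 4: cheapest edge leaving the tree is R4-R9 (5); add R4.
Step 5: cheapest edge leaving the tree is R6-R8 (11); add R6.
Step 6: cheapest edge leaving the tree is R1-R6 (3); add R1.
Step 7: cheapest edge leaving the tree is R1-R3 (8); add R3.
Step 8: cheapest edge leaving the tree is R2-R5 (19); add R5.
The 4th edge added is R4-R9.

R4-R9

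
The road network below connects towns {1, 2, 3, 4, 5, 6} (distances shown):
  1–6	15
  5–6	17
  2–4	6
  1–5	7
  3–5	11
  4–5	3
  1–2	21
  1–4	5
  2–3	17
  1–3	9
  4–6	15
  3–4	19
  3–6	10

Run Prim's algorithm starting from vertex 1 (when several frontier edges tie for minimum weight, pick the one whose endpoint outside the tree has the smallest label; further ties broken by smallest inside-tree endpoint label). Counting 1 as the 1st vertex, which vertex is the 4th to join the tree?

2

Prim, starting at 1.
Step 1: frontier [1–4 5, 1–5 7, 1–3 9, 1–6 15, 1–2 21] → take 1–4 (5); add 4.
Step 2: frontier [1–5 7, 1–3 9, 1–6 15, 1–2 21, 4–5 3, 2–4 6, 4–6 15, 3–4 19] → take 4–5 (3); add 5.
Step 3: frontier [1–3 9, 1–6 15, 1–2 21, 2–4 6, 4–6 15, 3–4 19, 3–5 11, 5–6 17] → take 2–4 (6); add 2.
Step 4: frontier [1–3 9, 1–6 15, 2–3 17, 4–6 15, 3–4 19, 3–5 11, 5–6 17] → take 1–3 (9); add 3.
Step 5: frontier [1–6 15, 3–6 10, 4–6 15, 5–6 17] → take 3–6 (10); add 6.
Vertex order: 1, 4, 5, 2, 3, 6. The 4th vertex is 2.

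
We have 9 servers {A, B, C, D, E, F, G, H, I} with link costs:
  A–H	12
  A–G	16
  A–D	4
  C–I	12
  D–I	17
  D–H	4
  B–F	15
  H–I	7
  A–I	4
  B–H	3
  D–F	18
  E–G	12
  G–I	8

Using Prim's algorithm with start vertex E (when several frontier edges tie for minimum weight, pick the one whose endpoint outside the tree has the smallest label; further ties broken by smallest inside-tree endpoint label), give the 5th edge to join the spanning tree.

Prim's algorithm from E:
Step 1: frontier [E–G 12] → take E–G (12); add G.
Step 2: frontier [G–I 8, A–G 16] → take G–I (8); add I.
Step 3: frontier [A–G 16, A–I 4, H–I 7, C–I 12, D–I 17] → take A–I (4); add A.
Step 4: frontier [A–D 4, A–H 12, H–I 7, C–I 12, D–I 17] → take A–D (4); add D.
Step 5: frontier [A–H 12, D–H 4, D–F 18, H–I 7, C–I 12] → take D–H (4); add H.
Step 6: frontier [D–F 18, B–H 3, C–I 12] → take B–H (3); add B.
Step 7: frontier [B–F 15, D–F 18, C–I 12] → take C–I (12); add C.
Step 8: frontier [B–F 15, D–F 18] → take B–F (15); add F.
The 5th edge added is D–H.

D-H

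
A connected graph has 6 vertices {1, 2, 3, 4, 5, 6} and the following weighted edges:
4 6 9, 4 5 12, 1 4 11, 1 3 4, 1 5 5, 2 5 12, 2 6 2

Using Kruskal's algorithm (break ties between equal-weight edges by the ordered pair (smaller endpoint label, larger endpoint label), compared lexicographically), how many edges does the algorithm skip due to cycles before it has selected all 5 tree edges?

0

Kruskal's algorithm — process edges by increasing weight (ties by edge label):
2 6 (2): add — endpoints in different components.
1 3 (4): add — endpoints in different components.
1 5 (5): add — endpoints in different components.
4 6 (9): add — endpoints in different components.
1 4 (11): add — endpoints in different components.
Edges rejected before the tree was complete: 0.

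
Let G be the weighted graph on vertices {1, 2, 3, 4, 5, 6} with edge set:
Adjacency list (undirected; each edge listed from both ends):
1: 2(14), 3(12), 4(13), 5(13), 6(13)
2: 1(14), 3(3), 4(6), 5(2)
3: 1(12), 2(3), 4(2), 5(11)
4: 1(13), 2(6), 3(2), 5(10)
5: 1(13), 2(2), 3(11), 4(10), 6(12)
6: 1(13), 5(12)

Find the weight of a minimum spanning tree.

31

Kruskal: consider edges lightest-first.
2 5 (2): add. Components now {1} {2,5} {3} {4} {6}
3 4 (2): add. Components now {1} {2,5} {3,4} {6}
2 3 (3): add. Components now {1} {2,3,4,5} {6}
2 4 (6): skip — 2 and 4 already connected.
4 5 (10): skip — 4 and 5 already connected.
3 5 (11): skip — 3 and 5 already connected.
1 3 (12): add. Components now {1,2,3,4,5} {6}
5 6 (12): add. Components now {1,2,3,4,5,6}
MST edges: 2 5, 3 4, 2 3, 1 3, 5 6; total weight 2+2+3+12+12 = 31.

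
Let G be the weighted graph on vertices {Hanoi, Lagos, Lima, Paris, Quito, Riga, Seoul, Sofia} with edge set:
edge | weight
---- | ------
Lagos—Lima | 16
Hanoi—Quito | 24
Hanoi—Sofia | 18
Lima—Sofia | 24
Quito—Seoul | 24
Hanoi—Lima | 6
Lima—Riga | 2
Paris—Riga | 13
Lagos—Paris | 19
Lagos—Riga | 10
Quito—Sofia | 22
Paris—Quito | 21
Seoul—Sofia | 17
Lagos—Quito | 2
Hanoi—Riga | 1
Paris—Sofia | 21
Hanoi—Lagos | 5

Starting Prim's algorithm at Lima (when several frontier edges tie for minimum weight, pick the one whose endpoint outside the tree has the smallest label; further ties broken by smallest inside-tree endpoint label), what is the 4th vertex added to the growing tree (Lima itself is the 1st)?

Prim, starting at Lima.
Step 1: cheapest edge leaving the tree is Lima—Riga (2); add Riga.
Step 2: cheapest edge leaving the tree is Hanoi—Riga (1); add Hanoi.
Step 3: cheapest edge leaving the tree is Hanoi—Lagos (5); add Lagos.
Step 4: cheapest edge leaving the tree is Lagos—Quito (2); add Quito.
Step 5: cheapest edge leaving the tree is Paris—Riga (13); add Paris.
Step 6: cheapest edge leaving the tree is Hanoi—Sofia (18); add Sofia.
Step 7: cheapest edge leaving the tree is Seoul—Sofia (17); add Seoul.
Vertex order: Lima, Riga, Hanoi, Lagos, Quito, Paris, Sofia, Seoul. The 4th vertex is Lagos.

Lagos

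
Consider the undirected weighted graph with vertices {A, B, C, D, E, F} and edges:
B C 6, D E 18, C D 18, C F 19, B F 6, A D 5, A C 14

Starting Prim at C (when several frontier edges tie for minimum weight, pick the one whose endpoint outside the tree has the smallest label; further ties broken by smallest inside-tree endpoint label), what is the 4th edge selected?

Grow the tree from C using Prim:
Step 1: cheapest edge leaving the tree is B C (6); add B.
Step 2: cheapest edge leaving the tree is B F (6); add F.
Step 3: cheapest edge leaving the tree is A C (14); add A.
Step 4: cheapest edge leaving the tree is A D (5); add D.
Step 5: cheapest edge leaving the tree is D E (18); add E.
The 4th edge added is A D.

A-D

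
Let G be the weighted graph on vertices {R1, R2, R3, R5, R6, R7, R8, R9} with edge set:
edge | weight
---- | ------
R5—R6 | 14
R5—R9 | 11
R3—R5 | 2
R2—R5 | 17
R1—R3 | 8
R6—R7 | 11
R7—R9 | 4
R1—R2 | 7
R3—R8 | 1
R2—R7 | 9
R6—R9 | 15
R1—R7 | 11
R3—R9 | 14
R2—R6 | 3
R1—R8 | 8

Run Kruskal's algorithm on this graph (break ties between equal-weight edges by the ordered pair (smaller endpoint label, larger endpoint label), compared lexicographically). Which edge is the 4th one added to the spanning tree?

Sort edges by weight, then run Kruskal:
R3—R8 (1): add — endpoints in different components.
R3—R5 (2): add — endpoints in different components.
R2—R6 (3): add — endpoints in different components.
R7—R9 (4): add — endpoints in different components.
R1—R2 (7): add — endpoints in different components.
R1—R3 (8): add — endpoints in different components.
R1—R8 (8): skip — R1 and R8 already connected.
R2—R7 (9): add — endpoints in different components.
The 4th edge added is R7—R9.

R7-R9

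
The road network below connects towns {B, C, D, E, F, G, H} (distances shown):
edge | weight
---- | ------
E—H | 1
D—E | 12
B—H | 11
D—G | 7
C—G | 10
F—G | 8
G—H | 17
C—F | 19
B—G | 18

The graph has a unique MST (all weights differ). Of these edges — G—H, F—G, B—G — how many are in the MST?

Kruskal: consider edges lightest-first.
E—H (1): add. Components now {B} {C} {D} {E,H} {F} {G}
D—G (7): add. Components now {B} {C} {D,G} {E,H} {F}
F—G (8): add. Components now {B} {C} {D,F,G} {E,H}
C—G (10): add. Components now {B} {C,D,F,G} {E,H}
B—H (11): add. Components now {B,E,H} {C,D,F,G}
D—E (12): add. Components now {B,C,D,E,F,G,H}
MST edge set: {E—H, D—G, F—G, C—G, B—H, D—E}.
Of the listed edges, {F—G} are in the MST → 1.

1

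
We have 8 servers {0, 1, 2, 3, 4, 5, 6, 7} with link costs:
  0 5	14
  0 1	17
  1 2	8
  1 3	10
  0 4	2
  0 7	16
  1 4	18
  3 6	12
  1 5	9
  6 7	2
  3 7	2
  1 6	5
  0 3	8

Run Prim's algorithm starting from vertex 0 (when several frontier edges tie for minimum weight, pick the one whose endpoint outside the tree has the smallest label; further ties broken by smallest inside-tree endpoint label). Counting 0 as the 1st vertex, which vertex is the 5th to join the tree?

6

Grow the tree from 0 using Prim:
Step 1: cheapest edge leaving the tree is 0 4 (2); add 4.
Step 2: cheapest edge leaving the tree is 0 3 (8); add 3.
Step 3: cheapest edge leaving the tree is 3 7 (2); add 7.
Step 4: cheapest edge leaving the tree is 6 7 (2); add 6.
Step 5: cheapest edge leaving the tree is 1 6 (5); add 1.
Step 6: cheapest edge leaving the tree is 1 2 (8); add 2.
Step 7: cheapest edge leaving the tree is 1 5 (9); add 5.
Vertex order: 0, 4, 3, 7, 6, 1, 2, 5. The 5th vertex is 6.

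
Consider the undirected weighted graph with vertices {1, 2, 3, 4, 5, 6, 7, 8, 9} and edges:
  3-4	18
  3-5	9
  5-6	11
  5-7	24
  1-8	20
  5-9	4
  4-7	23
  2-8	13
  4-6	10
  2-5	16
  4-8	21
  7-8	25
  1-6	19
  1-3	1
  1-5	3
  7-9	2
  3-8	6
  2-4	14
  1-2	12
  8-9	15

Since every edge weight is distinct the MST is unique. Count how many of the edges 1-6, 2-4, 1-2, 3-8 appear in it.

2

Kruskal's algorithm — process edges by increasing weight (ties by edge label):
1-3 (1): add — endpoints in different components.
7-9 (2): add — endpoints in different components.
1-5 (3): add — endpoints in different components.
5-9 (4): add — endpoints in different components.
3-8 (6): add — endpoints in different components.
3-5 (9): skip — 3 and 5 already connected.
4-6 (10): add — endpoints in different components.
5-6 (11): add — endpoints in different components.
1-2 (12): add — endpoints in different components.
MST edge set: {1-3, 7-9, 1-5, 5-9, 3-8, 4-6, 5-6, 1-2}.
Of the listed edges, {1-2, 3-8} are in the MST → 2.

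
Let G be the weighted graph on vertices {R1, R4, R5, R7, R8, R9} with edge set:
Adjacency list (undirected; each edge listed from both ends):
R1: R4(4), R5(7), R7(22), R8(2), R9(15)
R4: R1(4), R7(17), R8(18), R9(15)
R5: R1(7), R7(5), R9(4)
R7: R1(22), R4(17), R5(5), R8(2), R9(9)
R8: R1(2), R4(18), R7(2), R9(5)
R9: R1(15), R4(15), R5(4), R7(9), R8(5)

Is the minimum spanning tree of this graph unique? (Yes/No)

No

Kruskal's algorithm — process edges by increasing weight (ties by edge label):
R1—R8 (2): add. Components now {R4} {R9} {R1,R8} {R7} {R5}
R7—R8 (2): add. Components now {R4} {R9} {R1,R7,R8} {R5}
R1—R4 (4): add. Components now {R1,R4,R7,R8} {R9} {R5}
R5—R9 (4): add. Components now {R1,R4,R7,R8} {R5,R9}
R5—R7 (5): add. Components now {R1,R4,R5,R7,R8,R9}
Non-tree edge R8—R9 has weight 5, equal to the heaviest edge on its tree cycle — swapping gives another MST of the same weight. Not unique.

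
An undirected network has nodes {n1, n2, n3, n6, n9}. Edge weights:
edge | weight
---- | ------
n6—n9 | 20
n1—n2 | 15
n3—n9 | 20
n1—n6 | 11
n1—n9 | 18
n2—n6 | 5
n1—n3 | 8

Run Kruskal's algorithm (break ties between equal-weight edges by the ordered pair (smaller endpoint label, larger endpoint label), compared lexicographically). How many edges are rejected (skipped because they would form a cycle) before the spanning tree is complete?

Sort edges by weight, then run Kruskal:
n2—n6 (5): add. Components now {n9} {n2,n6} {n3} {n1}
n1—n3 (8): add. Components now {n9} {n2,n6} {n1,n3}
n1—n6 (11): add. Components now {n9} {n1,n2,n3,n6}
n1—n2 (15): skip — n2 and n1 already connected.
n1—n9 (18): add. Components now {n1,n2,n3,n6,n9}
Edges rejected before the tree was complete: 1.

1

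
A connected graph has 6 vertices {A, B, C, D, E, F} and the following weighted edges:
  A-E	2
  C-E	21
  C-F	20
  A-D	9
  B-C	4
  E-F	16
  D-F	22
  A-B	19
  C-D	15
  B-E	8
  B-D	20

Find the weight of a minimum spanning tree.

Sort edges by weight, then run Kruskal:
A-E (2): add. Components now {A,E} {B} {C} {D} {F}
B-C (4): add. Components now {A,E} {B,C} {D} {F}
B-E (8): add. Components now {A,B,C,E} {D} {F}
A-D (9): add. Components now {A,B,C,D,E} {F}
C-D (15): skip — C and D already connected.
E-F (16): add. Components now {A,B,C,D,E,F}
MST edges: A-E, B-C, B-E, A-D, E-F; total weight 2+4+8+9+16 = 39.

39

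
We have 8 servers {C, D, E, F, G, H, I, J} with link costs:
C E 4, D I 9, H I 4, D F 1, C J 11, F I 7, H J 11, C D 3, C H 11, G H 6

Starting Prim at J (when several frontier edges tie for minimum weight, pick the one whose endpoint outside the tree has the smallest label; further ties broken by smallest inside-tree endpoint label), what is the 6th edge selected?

Prim, starting at J.
Step 1: frontier [C J 11, H J 11] → take C J (11); add C.
Step 2: frontier [C D 3, C E 4, C H 11, H J 11] → take C D (3); add D.
Step 3: frontier [C E 4, C H 11, D F 1, D I 9, H J 11] → take D F (1); add F.
Step 4: frontier [C E 4, C H 11, D I 9, F I 7, H J 11] → take C E (4); add E.
Step 5: frontier [C H 11, D I 9, F I 7, H J 11] → take F I (7); add I.
Step 6: frontier [C H 11, H I 4, H J 11] → take H I (4); add H.
Step 7: frontier [G H 6] → take G H (6); add G.
The 6th edge added is H I.

H-I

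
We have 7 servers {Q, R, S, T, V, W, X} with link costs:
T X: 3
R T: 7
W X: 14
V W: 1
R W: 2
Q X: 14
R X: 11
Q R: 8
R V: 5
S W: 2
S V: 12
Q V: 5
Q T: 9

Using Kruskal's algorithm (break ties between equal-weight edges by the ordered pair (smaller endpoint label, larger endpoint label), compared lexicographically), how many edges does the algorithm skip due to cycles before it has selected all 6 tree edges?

Kruskal: consider edges lightest-first.
V W (1): add. Components now {T} {R} {Q} {X} {V,W} {S}
R W (2): add. Components now {T} {R,V,W} {Q} {X} {S}
S W (2): add. Components now {T} {R,S,V,W} {Q} {X}
T X (3): add. Components now {T,X} {R,S,V,W} {Q}
Q V (5): add. Components now {T,X} {Q,R,S,V,W}
R V (5): skip — R and V already connected.
R T (7): add. Components now {Q,R,S,T,V,W,X}
Edges rejected before the tree was complete: 1.

1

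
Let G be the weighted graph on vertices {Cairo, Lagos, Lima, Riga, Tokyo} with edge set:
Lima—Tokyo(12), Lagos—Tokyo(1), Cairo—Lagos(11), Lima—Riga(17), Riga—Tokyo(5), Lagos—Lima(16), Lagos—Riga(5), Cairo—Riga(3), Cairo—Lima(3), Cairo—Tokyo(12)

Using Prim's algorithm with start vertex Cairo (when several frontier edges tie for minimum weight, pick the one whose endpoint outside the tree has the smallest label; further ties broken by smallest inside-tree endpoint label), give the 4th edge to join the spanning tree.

Grow the tree from Cairo using Prim:
Step 1: cheapest edge leaving the tree is Cairo—Lima (3); add Lima.
Step 2: cheapest edge leaving the tree is Cairo—Riga (3); add Riga.
Step 3: cheapest edge leaving the tree is Lagos—Riga (5); add Lagos.
Step 4: cheapest edge leaving the tree is Lagos—Tokyo (1); add Tokyo.
The 4th edge added is Lagos—Tokyo.

Lagos-Tokyo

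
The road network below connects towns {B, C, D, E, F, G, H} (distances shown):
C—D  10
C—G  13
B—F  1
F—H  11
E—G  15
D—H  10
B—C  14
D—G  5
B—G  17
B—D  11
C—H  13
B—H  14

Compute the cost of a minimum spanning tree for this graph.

52

Grow the tree from B using Prim:
Step 1: frontier [B—F 1, B—D 11, B—C 14, B—H 14, B—G 17] → take B—F (1); add F.
Step 2: frontier [B—D 11, B—C 14, B—H 14, B—G 17, F—H 11] → take B—D (11); add D.
Step 3: frontier [B—C 14, B—H 14, B—G 17, D—G 5, C—D 10, D—H 10, F—H 11] → take D—G (5); add G.
Step 4: frontier [B—C 14, B—H 14, C—D 10, D—H 10, F—H 11, C—G 13, E—G 15] → take C—D (10); add C.
Step 5: frontier [B—H 14, C—H 13, D—H 10, F—H 11, E—G 15] → take D—H (10); add H.
Step 6: frontier [E—G 15] → take E—G (15); add E.
MST edges: B—F, B—D, D—G, C—D, D—H, E—G; total weight 1+11+5+10+10+15 = 52.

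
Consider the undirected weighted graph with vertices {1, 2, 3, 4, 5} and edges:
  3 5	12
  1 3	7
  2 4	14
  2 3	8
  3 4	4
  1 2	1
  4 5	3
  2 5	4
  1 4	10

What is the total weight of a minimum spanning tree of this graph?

12

Kruskal: consider edges lightest-first.
1 2 (1): add — endpoints in different components.
4 5 (3): add — endpoints in different components.
2 5 (4): add — endpoints in different components.
3 4 (4): add — endpoints in different components.
MST edges: 1 2, 4 5, 2 5, 3 4; total weight 1+3+4+4 = 12.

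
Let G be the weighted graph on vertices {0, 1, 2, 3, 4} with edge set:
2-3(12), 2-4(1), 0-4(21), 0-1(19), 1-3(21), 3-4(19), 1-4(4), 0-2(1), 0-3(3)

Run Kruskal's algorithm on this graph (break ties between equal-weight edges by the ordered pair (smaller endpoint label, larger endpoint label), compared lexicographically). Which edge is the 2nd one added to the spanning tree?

2-4

Sort edges by weight, then run Kruskal:
0-2 (1): add — endpoints in different components.
2-4 (1): add — endpoints in different components.
0-3 (3): add — endpoints in different components.
1-4 (4): add — endpoints in different components.
The 2nd edge added is 2-4.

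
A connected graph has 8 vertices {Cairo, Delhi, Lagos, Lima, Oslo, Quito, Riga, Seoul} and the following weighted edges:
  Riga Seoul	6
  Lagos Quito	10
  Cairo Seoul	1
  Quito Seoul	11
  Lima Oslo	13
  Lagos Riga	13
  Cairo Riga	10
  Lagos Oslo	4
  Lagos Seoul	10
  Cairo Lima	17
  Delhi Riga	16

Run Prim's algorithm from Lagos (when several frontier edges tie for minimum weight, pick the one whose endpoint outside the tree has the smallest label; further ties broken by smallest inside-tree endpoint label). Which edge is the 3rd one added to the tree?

Prim's algorithm from Lagos:
Step 1: cheapest edge leaving the tree is Lagos Oslo (4); add Oslo.
Step 2: cheapest edge leaving the tree is Lagos Quito (10); add Quito.
Step 3: cheapest edge leaving the tree is Lagos Seoul (10); add Seoul.
Step 4: cheapest edge leaving the tree is Cairo Seoul (1); add Cairo.
Step 5: cheapest edge leaving the tree is Riga Seoul (6); add Riga.
Step 6: cheapest edge leaving the tree is Lima Oslo (13); add Lima.
Step 7: cheapest edge leaving the tree is Delhi Riga (16); add Delhi.
The 3rd edge added is Lagos Seoul.

Lagos-Seoul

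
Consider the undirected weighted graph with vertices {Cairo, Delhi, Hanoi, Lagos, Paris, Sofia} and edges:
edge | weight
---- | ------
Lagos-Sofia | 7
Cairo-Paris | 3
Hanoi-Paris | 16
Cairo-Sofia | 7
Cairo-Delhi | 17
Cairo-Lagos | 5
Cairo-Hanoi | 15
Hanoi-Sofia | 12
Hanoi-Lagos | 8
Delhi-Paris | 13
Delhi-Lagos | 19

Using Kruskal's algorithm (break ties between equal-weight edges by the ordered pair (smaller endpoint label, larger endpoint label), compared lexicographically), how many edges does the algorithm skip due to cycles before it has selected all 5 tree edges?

2

Kruskal's algorithm — process edges by increasing weight (ties by edge label):
Cairo-Paris (3): add. Components now {Cairo,Paris} {Lagos} {Sofia} {Hanoi} {Delhi}
Cairo-Lagos (5): add. Components now {Cairo,Lagos,Paris} {Sofia} {Hanoi} {Delhi}
Cairo-Sofia (7): add. Components now {Cairo,Lagos,Paris,Sofia} {Hanoi} {Delhi}
Lagos-Sofia (7): skip — Lagos and Sofia already connected.
Hanoi-Lagos (8): add. Components now {Cairo,Hanoi,Lagos,Paris,Sofia} {Delhi}
Hanoi-Sofia (12): skip — Sofia and Hanoi already connected.
Delhi-Paris (13): add. Components now {Cairo,Delhi,Hanoi,Lagos,Paris,Sofia}
Edges rejected before the tree was complete: 2.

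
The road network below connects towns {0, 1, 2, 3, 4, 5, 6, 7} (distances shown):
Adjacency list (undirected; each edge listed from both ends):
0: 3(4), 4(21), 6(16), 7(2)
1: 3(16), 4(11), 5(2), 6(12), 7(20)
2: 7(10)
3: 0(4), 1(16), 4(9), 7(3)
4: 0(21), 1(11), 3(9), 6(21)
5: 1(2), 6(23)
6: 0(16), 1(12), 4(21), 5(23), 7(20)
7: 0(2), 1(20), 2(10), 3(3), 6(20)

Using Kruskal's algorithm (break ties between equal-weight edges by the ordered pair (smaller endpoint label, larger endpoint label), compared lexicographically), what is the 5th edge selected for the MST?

Sort edges by weight, then run Kruskal:
0 7 (2): add — endpoints in different components.
1 5 (2): add — endpoints in different components.
3 7 (3): add — endpoints in different components.
0 3 (4): skip — 0 and 3 already connected.
3 4 (9): add — endpoints in different components.
2 7 (10): add — endpoints in different components.
1 4 (11): add — endpoints in different components.
1 6 (12): add — endpoints in different components.
The 5th edge added is 2 7.

2-7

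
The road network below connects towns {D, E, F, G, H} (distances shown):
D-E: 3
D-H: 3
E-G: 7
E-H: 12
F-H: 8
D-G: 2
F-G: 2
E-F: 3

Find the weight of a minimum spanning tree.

10

Grow the tree from F using Prim:
Step 1: cheapest edge leaving the tree is F-G (2); add G.
Step 2: cheapest edge leaving the tree is D-G (2); add D.
Step 3: cheapest edge leaving the tree is D-E (3); add E.
Step 4: cheapest edge leaving the tree is D-H (3); add H.
MST edges: F-G, D-G, D-E, D-H; total weight 2+2+3+3 = 10.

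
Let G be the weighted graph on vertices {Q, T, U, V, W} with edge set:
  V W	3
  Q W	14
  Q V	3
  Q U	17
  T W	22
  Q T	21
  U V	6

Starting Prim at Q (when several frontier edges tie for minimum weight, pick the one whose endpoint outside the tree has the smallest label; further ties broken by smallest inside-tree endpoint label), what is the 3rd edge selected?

Prim's algorithm from Q:
Step 1: cheapest edge leaving the tree is Q V (3); add V.
Step 2: cheapest edge leaving the tree is V W (3); add W.
Step 3: cheapest edge leaving the tree is U V (6); add U.
Step 4: cheapest edge leaving the tree is Q T (21); add T.
The 3rd edge added is U V.

U-V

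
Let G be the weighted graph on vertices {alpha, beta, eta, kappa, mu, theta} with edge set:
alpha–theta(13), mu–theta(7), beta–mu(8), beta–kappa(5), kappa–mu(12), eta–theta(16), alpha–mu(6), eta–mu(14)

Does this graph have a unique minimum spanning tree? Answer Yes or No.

Sort edges by weight, then run Kruskal:
beta–kappa (5): add. Components now {beta,kappa} {eta} {mu} {theta} {alpha}
alpha–mu (6): add. Components now {beta,kappa} {eta} {alpha,mu} {theta}
mu–theta (7): add. Components now {beta,kappa} {eta} {alpha,mu,theta}
beta–mu (8): add. Components now {alpha,beta,kappa,mu,theta} {eta}
kappa–mu (12): skip — mu and kappa already connected.
alpha–theta (13): skip — theta and alpha already connected.
eta–mu (14): add. Components now {alpha,beta,eta,kappa,mu,theta}
Every non-tree edge has weight strictly greater than the heaviest edge on the tree path between its endpoints, so the MST is unique.

Yes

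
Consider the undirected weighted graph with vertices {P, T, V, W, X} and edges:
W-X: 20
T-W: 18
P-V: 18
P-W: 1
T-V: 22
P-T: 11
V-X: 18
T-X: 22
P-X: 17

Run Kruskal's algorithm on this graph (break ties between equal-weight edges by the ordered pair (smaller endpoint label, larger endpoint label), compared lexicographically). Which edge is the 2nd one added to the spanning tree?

Sort edges by weight, then run Kruskal:
P-W (1): add. Components now {P,W} {V} {T} {X}
P-T (11): add. Components now {P,T,W} {V} {X}
P-X (17): add. Components now {P,T,W,X} {V}
P-V (18): add. Components now {P,T,V,W,X}
The 2nd edge added is P-T.

P-T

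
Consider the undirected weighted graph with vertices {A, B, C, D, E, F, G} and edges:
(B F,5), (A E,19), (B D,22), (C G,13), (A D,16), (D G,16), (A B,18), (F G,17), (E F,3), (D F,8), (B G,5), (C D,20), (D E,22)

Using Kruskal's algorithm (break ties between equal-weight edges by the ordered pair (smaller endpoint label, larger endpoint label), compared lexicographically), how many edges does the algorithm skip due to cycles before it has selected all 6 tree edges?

0

Kruskal: consider edges lightest-first.
E F (3): add — endpoints in different components.
B F (5): add — endpoints in different components.
B G (5): add — endpoints in different components.
D F (8): add — endpoints in different components.
C G (13): add — endpoints in different components.
A D (16): add — endpoints in different components.
Edges rejected before the tree was complete: 0.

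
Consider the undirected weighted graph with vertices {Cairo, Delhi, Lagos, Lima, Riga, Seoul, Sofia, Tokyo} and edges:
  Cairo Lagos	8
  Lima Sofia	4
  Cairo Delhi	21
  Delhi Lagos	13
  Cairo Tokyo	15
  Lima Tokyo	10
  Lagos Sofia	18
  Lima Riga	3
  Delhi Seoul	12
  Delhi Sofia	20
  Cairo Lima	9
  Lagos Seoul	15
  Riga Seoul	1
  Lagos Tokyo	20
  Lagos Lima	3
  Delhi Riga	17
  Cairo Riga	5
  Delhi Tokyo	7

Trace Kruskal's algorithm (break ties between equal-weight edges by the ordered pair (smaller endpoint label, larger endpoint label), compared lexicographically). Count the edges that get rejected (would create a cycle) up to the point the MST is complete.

Sort edges by weight, then run Kruskal:
Riga Seoul (1): add — endpoints in different components.
Lagos Lima (3): add — endpoints in different components.
Lima Riga (3): add — endpoints in different components.
Lima Sofia (4): add — endpoints in different components.
Cairo Riga (5): add — endpoints in different components.
Delhi Tokyo (7): add — endpoints in different components.
Cairo Lagos (8): skip — Lagos and Cairo already connected.
Cairo Lima (9): skip — Cairo and Lima already connected.
Lima Tokyo (10): add — endpoints in different components.
Edges rejected before the tree was complete: 2.

2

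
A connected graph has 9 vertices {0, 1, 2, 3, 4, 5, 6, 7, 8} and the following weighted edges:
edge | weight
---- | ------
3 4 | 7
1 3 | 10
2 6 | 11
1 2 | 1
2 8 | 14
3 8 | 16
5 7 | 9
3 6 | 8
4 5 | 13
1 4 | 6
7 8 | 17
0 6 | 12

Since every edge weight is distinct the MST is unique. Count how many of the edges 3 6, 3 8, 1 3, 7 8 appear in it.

Kruskal: consider edges lightest-first.
1 2 (1): add — endpoints in different components.
1 4 (6): add — endpoints in different components.
3 4 (7): add — endpoints in different components.
3 6 (8): add — endpoints in different components.
5 7 (9): add — endpoints in different components.
1 3 (10): skip — 1 and 3 already connected.
2 6 (11): skip — 2 and 6 already connected.
0 6 (12): add — endpoints in different components.
4 5 (13): add — endpoints in different components.
2 8 (14): add — endpoints in different components.
MST edge set: {1 2, 1 4, 3 4, 3 6, 5 7, 0 6, 4 5, 2 8}.
Of the listed edges, {3 6} are in the MST → 1.

1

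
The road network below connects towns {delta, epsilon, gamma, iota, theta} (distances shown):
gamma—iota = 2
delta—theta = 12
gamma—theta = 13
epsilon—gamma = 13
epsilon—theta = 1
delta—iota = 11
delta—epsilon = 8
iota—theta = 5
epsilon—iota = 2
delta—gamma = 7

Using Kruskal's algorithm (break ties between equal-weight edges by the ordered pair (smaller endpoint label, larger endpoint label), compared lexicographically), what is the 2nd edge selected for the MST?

epsilon-iota

Kruskal's algorithm — process edges by increasing weight (ties by edge label):
epsilon—theta (1): add. Components now {iota} {gamma} {delta} {epsilon,theta}
epsilon—iota (2): add. Components now {epsilon,iota,theta} {gamma} {delta}
gamma—iota (2): add. Components now {epsilon,gamma,iota,theta} {delta}
iota—theta (5): skip — iota and theta already connected.
delta—gamma (7): add. Components now {delta,epsilon,gamma,iota,theta}
The 2nd edge added is epsilon—iota.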